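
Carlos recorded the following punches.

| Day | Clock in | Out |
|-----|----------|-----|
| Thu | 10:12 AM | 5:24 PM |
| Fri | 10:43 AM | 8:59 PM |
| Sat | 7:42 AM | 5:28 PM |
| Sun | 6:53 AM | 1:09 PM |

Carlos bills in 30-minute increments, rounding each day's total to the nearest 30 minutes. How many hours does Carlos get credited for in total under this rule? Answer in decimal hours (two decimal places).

Thu: 10:12 AM–5:24 PM = 7 h 12 min → rounds to 7 h 0 min
Fri: 10:43 AM–8:59 PM = 10 h 16 min → rounds to 10 h 30 min
Sat: 7:42 AM–5:28 PM = 9 h 46 min → rounds to 10 h 0 min
Sun: 6:53 AM–1:09 PM = 6 h 16 min → rounds to 6 h 30 min
Total credited: 34 h 0 min.

34.00 hours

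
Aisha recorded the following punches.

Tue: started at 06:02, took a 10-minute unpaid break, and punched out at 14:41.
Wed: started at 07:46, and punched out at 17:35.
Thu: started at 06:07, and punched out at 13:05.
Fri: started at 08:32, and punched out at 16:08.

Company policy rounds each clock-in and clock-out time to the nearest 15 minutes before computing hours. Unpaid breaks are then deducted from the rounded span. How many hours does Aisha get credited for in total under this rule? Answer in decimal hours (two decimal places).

Tue: in 06:02→06:00, out 14:41→14:45; 8 h 45 min − 10 min = 8 h 35 min
Wed: in 07:46→07:45, out 17:35→17:30; 9 h 45 min
Thu: in 06:07→06:00, out 13:05→13:00; 7 h 0 min
Fri: in 08:32→08:30, out 16:08→16:15; 7 h 45 min
Total credited: 33 h 5 min.

33.08 hours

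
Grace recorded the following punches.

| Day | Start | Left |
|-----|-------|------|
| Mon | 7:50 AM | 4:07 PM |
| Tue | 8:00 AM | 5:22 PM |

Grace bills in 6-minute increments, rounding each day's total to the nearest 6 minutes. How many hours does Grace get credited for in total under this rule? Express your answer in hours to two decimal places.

Mon: 7:50 AM–4:07 PM = 8 h 17 min → rounds to 8 h 18 min
Tue: 8:00 AM–5:22 PM = 9 h 22 min → rounds to 9 h 24 min
Total credited: 17 h 42 min.

17.70 hours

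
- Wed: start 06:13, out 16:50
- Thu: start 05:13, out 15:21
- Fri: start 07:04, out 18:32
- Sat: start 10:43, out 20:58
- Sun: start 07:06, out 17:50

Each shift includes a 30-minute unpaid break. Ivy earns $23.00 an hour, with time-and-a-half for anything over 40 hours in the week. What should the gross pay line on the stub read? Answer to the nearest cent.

Wed: 06:13–16:50 = 10 h 37 min; less 30 min break → 10 h 7 min
Thu: 05:13–15:21 = 10 h 8 min; less 30 min break → 9 h 38 min
Fri: 07:04–18:32 = 11 h 28 min; less 30 min break → 10 h 58 min
Sat: 10:43–20:58 = 10 h 15 min; less 30 min break → 9 h 45 min
Sun: 07:06–17:50 = 10 h 44 min; less 30 min break → 10 h 14 min
Total worked: 50 h 42 min = 3042 min.
Regular 40 h 0 min = 2400 min at $23.00/h; overtime 10 h 42 min = 642 min at $34.50/h.
Pay = (2400 × $23.00 + 642 × $34.50) ÷ 60 = $1289.15.

$1289.15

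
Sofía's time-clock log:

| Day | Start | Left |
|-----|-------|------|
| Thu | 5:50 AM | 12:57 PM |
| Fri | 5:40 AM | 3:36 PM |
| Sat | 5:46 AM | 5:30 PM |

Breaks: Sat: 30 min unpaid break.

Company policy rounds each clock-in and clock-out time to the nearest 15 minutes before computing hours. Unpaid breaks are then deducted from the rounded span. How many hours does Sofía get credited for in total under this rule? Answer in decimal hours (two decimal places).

28.25 hours

Thu: in 5:50 AM→5:45 AM, out 12:57 PM→1:00 PM; 7 h 15 min
Fri: in 5:40 AM→5:45 AM, out 3:36 PM→3:30 PM; 9 h 45 min
Sat: in 5:46 AM→5:45 AM, out 5:30 PM→5:30 PM; 11 h 45 min − 30 min = 11 h 15 min
Total credited: 28 h 15 min.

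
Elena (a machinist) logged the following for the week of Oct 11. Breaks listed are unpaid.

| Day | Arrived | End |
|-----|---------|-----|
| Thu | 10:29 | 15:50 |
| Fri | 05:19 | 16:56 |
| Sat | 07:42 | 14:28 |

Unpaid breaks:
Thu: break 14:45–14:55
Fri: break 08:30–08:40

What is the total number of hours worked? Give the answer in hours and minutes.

23 h 24 min

Thu: 10:29–15:50 = 5 h 21 min; less 10 min break → 5 h 11 min
Fri: 05:19–16:56 = 11 h 37 min; less 10 min break → 11 h 27 min
Sat: 07:42–14:28 = 6 h 46 min
Total: 5 h 11 min + 11 h 27 min + 6 h 46 min = 23 h 24 min.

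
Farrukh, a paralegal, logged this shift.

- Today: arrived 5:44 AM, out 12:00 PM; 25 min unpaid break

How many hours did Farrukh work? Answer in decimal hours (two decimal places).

5.85 hours

Today: 5:44 AM–12:00 PM = 6 h 16 min; less 25 min break → 5 h 51 min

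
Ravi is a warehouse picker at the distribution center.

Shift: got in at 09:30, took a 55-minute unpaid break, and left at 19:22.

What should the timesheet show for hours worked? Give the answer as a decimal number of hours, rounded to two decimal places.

8.95 hours

Shift: 09:30–19:22 = 9 h 52 min; less 55 min break → 8 h 57 min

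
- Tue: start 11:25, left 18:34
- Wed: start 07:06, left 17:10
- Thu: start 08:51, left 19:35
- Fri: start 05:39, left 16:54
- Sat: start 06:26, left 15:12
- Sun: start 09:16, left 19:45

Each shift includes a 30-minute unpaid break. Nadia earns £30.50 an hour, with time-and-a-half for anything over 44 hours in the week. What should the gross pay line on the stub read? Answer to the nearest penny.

£1865.84

Tue: 11:25–18:34 = 7 h 9 min; less 30 min break → 6 h 39 min
Wed: 07:06–17:10 = 10 h 4 min; less 30 min break → 9 h 34 min
Thu: 08:51–19:35 = 10 h 44 min; less 30 min break → 10 h 14 min
Fri: 05:39–16:54 = 11 h 15 min; less 30 min break → 10 h 45 min
Sat: 06:26–15:12 = 8 h 46 min; less 30 min break → 8 h 16 min
Sun: 09:16–19:45 = 10 h 29 min; less 30 min break → 9 h 59 min
Total worked: 55 h 27 min = 3327 min.
Regular 44 h 0 min = 2640 min at £30.50/h; overtime 11 h 27 min = 687 min at £45.75/h.
Pay = (2640 × £30.50 + 687 × £45.75) ÷ 60 = £1865.84.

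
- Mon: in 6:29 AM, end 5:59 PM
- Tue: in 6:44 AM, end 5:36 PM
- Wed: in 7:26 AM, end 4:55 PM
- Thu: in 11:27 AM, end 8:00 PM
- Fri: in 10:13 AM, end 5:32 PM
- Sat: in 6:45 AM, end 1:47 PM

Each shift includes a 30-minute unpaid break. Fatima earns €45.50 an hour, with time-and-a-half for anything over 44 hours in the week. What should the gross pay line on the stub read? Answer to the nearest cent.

€2530.94

Mon: 6:29 AM–5:59 PM = 11 h 30 min; less 30 min break → 11 h 0 min
Tue: 6:44 AM–5:36 PM = 10 h 52 min; less 30 min break → 10 h 22 min
Wed: 7:26 AM–4:55 PM = 9 h 29 min; less 30 min break → 8 h 59 min
Thu: 11:27 AM–8:00 PM = 8 h 33 min; less 30 min break → 8 h 3 min
Fri: 10:13 AM–5:32 PM = 7 h 19 min; less 30 min break → 6 h 49 min
Sat: 6:45 AM–1:47 PM = 7 h 2 min; less 30 min break → 6 h 32 min
Total worked: 51 h 45 min = 3105 min.
Regular 44 h 0 min = 2640 min at €45.50/h; overtime 7 h 45 min = 465 min at €68.25/h.
Pay = (2640 × €45.50 + 465 × €68.25) ÷ 60 = €2530.94.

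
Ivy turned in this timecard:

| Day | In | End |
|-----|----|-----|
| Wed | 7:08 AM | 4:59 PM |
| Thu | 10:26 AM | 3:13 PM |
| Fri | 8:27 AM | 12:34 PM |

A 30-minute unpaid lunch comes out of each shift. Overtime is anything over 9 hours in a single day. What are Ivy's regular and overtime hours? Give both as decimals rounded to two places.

Wed: 7:08 AM–4:59 PM = 9 h 51 min; less 30 min break → 9 h 21 min
Thu: 10:26 AM–3:13 PM = 4 h 47 min; less 30 min break → 4 h 17 min
Fri: 8:27 AM–12:34 PM = 4 h 7 min; less 30 min break → 3 h 37 min
Wed reg 9 h 0 min / OT 0 h 21 min; Thu reg 4 h 17 min / OT 0 h 0 min; Fri reg 3 h 37 min / OT 0 h 0 min.
Totals: regular 16 h 54 min, overtime 0 h 21 min.

Regular 16.90 hours, overtime 0.35 hours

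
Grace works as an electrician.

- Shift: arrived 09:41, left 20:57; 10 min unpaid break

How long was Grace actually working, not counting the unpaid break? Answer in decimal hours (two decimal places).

Shift: 09:41–20:57 = 11 h 16 min; less 10 min break → 11 h 6 min

11.10 hours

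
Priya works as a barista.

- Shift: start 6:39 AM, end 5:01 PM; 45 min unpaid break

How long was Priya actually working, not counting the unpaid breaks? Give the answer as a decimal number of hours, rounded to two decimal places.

9.62 hours

Shift: 6:39 AM–5:01 PM = 10 h 22 min; less 45 min break → 9 h 37 min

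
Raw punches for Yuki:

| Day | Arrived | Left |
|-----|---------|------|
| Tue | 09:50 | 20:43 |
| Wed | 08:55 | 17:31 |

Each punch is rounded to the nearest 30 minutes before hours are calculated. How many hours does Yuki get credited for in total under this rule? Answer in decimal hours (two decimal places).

Tue: in 09:50→10:00, out 20:43→20:30; 10 h 30 min
Wed: in 08:55→09:00, out 17:31→17:30; 8 h 30 min
Total credited: 19 h 0 min.

19.00 hours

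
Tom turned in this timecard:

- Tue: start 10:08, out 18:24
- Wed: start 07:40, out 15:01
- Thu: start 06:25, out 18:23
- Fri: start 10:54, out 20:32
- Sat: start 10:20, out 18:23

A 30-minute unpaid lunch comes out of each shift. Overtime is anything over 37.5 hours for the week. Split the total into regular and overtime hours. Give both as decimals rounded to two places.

Tue: 10:08–18:24 = 8 h 16 min; less 30 min break → 7 h 46 min
Wed: 07:40–15:01 = 7 h 21 min; less 30 min break → 6 h 51 min
Thu: 06:25–18:23 = 11 h 58 min; less 30 min break → 11 h 28 min
Fri: 10:54–20:32 = 9 h 38 min; less 30 min break → 9 h 8 min
Sat: 10:20–18:23 = 8 h 3 min; less 30 min break → 7 h 33 min
Total worked: 42 h 46 min = 42.77 h.
Threshold 37.5 h → overtime 5 h 16 min, regular 37 h 30 min.

Regular 37.50 hours, overtime 5.27 hours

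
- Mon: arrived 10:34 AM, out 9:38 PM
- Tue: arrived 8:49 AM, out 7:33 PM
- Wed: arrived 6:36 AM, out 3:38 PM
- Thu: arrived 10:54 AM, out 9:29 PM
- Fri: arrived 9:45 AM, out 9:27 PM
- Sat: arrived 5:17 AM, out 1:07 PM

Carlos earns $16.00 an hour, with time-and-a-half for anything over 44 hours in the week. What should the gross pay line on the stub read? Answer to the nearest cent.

$1110.80

Mon: 10:34 AM–9:38 PM = 11 h 4 min
Tue: 8:49 AM–7:33 PM = 10 h 44 min
Wed: 6:36 AM–3:38 PM = 9 h 2 min
Thu: 10:54 AM–9:29 PM = 10 h 35 min
Fri: 9:45 AM–9:27 PM = 11 h 42 min
Sat: 5:17 AM–1:07 PM = 7 h 50 min
Total worked: 60 h 57 min = 3657 min.
Regular 44 h 0 min = 2640 min at $16.00/h; overtime 16 h 57 min = 1017 min at $24.00/h.
Pay = (2640 × $16.00 + 1017 × $24.00) ÷ 60 = $1110.80.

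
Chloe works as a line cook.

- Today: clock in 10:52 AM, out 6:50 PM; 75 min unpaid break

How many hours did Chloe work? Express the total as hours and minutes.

6 h 43 min

Today: 10:52 AM–6:50 PM = 7 h 58 min; less 75 min break → 6 h 43 min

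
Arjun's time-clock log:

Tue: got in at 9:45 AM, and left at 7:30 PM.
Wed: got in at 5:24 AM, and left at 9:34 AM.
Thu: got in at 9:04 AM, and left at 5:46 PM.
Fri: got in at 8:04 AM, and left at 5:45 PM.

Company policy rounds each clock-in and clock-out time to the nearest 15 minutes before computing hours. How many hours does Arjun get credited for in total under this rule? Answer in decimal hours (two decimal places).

Tue: in 9:45 AM→9:45 AM, out 7:30 PM→7:30 PM; 9 h 45 min
Wed: in 5:24 AM→5:30 AM, out 9:34 AM→9:30 AM; 4 h 0 min
Thu: in 9:04 AM→9:00 AM, out 5:46 PM→5:45 PM; 8 h 45 min
Fri: in 8:04 AM→8:00 AM, out 5:45 PM→5:45 PM; 9 h 45 min
Total credited: 32 h 15 min.

32.25 hours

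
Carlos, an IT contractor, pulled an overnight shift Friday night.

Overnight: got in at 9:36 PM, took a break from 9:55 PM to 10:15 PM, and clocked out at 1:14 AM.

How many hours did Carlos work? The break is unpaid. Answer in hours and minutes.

3 h 18 min

Overnight: 9:36 PM → midnight = 2 h 24 min; midnight → 1:14 AM = 1 h 14 min; span 3 h 38 min; less 20 min break → 3 h 18 min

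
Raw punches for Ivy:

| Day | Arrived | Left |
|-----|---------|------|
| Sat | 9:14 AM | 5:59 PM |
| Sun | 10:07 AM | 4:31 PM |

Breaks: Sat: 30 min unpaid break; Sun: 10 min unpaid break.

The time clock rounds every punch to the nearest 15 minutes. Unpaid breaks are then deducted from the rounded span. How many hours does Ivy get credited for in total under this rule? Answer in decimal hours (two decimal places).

14.58 hours

Sat: in 9:14 AM→9:15 AM, out 5:59 PM→6:00 PM; 8 h 45 min − 30 min = 8 h 15 min
Sun: in 10:07 AM→10:00 AM, out 4:31 PM→4:30 PM; 6 h 30 min − 10 min = 6 h 20 min
Total credited: 14 h 35 min.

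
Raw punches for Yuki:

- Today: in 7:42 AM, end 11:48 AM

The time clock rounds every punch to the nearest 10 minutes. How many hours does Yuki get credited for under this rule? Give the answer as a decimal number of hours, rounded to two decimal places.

4.17 hours

Today: in 7:42 AM→7:40 AM, out 11:48 AM→11:50 AM; 4 h 10 min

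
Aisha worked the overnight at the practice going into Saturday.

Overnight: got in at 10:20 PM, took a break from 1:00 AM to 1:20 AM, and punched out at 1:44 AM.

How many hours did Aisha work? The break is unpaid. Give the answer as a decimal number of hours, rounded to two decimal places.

Overnight: 10:20 PM → midnight = 1 h 40 min; midnight → 1:44 AM = 1 h 44 min; span 3 h 24 min; less 20 min break → 3 h 4 min

3.07 hours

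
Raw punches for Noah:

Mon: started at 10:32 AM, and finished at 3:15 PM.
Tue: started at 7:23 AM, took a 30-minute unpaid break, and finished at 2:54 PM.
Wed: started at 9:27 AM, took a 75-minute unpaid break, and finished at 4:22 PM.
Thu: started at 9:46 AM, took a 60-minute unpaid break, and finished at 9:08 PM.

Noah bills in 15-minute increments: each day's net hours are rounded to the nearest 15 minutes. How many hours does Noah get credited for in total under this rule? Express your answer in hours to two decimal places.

27.75 hours

Mon: 10:32 AM–3:15 PM = 4 h 43 min → rounds to 4 h 45 min
Tue: 7:23 AM–2:54 PM = 7 h 31 min − 30 min = 7 h 1 min → rounds to 7 h 0 min
Wed: 9:27 AM–4:22 PM = 6 h 55 min − 75 min = 5 h 40 min → rounds to 5 h 45 min
Thu: 9:46 AM–9:08 PM = 11 h 22 min − 60 min = 10 h 22 min → rounds to 10 h 15 min
Total credited: 27 h 45 min.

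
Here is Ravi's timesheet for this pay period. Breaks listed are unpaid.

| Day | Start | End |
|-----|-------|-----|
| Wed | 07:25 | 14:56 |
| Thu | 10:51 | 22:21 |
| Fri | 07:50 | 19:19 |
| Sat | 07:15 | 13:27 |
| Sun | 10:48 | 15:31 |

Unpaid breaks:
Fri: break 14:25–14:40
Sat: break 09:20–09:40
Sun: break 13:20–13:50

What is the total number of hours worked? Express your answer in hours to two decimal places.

40.33 hours

Wed: 07:25–14:56 = 7 h 31 min
Thu: 10:51–22:21 = 11 h 30 min
Fri: 07:50–19:19 = 11 h 29 min; less 15 min break → 11 h 14 min
Sat: 07:15–13:27 = 6 h 12 min; less 20 min break → 5 h 52 min
Sun: 10:48–15:31 = 4 h 43 min; less 30 min break → 4 h 13 min
Total: 7 h 31 min + 11 h 30 min + 11 h 14 min + 5 h 52 min + 4 h 13 min = 40 h 20 min.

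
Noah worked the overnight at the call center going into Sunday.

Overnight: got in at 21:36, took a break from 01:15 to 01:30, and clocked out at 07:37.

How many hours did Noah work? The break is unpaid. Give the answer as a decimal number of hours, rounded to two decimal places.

9.77 hours

Overnight: 21:36 → midnight = 2 h 24 min; midnight → 07:37 = 7 h 37 min; span 10 h 1 min; less 15 min break → 9 h 46 min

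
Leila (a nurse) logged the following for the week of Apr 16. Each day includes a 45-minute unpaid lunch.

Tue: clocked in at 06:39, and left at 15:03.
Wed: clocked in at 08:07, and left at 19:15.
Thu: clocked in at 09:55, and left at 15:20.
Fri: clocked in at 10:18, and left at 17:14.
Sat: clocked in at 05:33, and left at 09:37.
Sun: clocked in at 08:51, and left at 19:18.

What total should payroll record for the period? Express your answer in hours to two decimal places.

Tue: 06:39–15:03 = 8 h 24 min; less 45 min break → 7 h 39 min
Wed: 08:07–19:15 = 11 h 8 min; less 45 min break → 10 h 23 min
Thu: 09:55–15:20 = 5 h 25 min; less 45 min break → 4 h 40 min
Fri: 10:18–17:14 = 6 h 56 min; less 45 min break → 6 h 11 min
Sat: 05:33–09:37 = 4 h 4 min; less 45 min break → 3 h 19 min
Sun: 08:51–19:18 = 10 h 27 min; less 45 min break → 9 h 42 min
Total: 7 h 39 min + 10 h 23 min + 4 h 40 min + 6 h 11 min + 3 h 19 min + 9 h 42 min = 41 h 54 min.

41.90 hours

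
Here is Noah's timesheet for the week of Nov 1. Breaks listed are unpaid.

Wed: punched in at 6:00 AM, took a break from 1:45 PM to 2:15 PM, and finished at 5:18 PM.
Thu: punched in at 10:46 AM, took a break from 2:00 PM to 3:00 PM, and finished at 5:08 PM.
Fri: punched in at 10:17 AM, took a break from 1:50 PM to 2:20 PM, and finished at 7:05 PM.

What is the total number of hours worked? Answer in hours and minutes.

24 h 28 min

Wed: 6:00 AM–5:18 PM = 11 h 18 min; less 30 min break → 10 h 48 min
Thu: 10:46 AM–5:08 PM = 6 h 22 min; less 60 min break → 5 h 22 min
Fri: 10:17 AM–7:05 PM = 8 h 48 min; less 30 min break → 8 h 18 min
Total: 10 h 48 min + 5 h 22 min + 8 h 18 min = 24 h 28 min.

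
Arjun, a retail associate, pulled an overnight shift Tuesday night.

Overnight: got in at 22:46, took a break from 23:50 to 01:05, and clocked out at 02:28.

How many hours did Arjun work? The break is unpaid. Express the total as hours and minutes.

Overnight: 22:46 → midnight = 1 h 14 min; midnight → 02:28 = 2 h 28 min; span 3 h 42 min; less 75 min break → 2 h 27 min

2 h 27 min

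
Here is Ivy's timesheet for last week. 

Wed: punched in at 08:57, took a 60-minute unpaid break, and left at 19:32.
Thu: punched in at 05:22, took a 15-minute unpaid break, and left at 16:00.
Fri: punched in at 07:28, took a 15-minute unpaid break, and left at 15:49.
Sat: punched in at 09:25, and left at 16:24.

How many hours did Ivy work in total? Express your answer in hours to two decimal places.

35.05 hours

Wed: 08:57–19:32 = 10 h 35 min; less 60 min break → 9 h 35 min
Thu: 05:22–16:00 = 10 h 38 min; less 15 min break → 10 h 23 min
Fri: 07:28–15:49 = 8 h 21 min; less 15 min break → 8 h 6 min
Sat: 09:25–16:24 = 6 h 59 min
Total: 9 h 35 min + 10 h 23 min + 8 h 6 min + 6 h 59 min = 35 h 3 min.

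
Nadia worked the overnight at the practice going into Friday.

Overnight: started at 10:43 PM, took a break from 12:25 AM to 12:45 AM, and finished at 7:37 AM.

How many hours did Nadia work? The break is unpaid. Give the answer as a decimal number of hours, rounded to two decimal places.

Overnight: 10:43 PM → midnight = 1 h 17 min; midnight → 7:37 AM = 7 h 37 min; span 8 h 54 min; less 20 min break → 8 h 34 min

8.57 hours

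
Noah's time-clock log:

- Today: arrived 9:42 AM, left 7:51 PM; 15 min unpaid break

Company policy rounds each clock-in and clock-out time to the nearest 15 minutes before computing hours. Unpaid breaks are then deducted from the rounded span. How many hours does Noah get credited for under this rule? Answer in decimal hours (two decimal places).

Today: in 9:42 AM→9:45 AM, out 7:51 PM→7:45 PM; 10 h 0 min − 15 min = 9 h 45 min

9.75 hours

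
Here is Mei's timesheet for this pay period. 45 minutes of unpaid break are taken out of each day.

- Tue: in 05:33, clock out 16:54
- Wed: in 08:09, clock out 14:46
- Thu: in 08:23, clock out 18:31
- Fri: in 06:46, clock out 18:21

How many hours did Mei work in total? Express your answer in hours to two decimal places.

36.68 hours

Tue: 05:33–16:54 = 11 h 21 min; less 45 min break → 10 h 36 min
Wed: 08:09–14:46 = 6 h 37 min; less 45 min break → 5 h 52 min
Thu: 08:23–18:31 = 10 h 8 min; less 45 min break → 9 h 23 min
Fri: 06:46–18:21 = 11 h 35 min; less 45 min break → 10 h 50 min
Total: 10 h 36 min + 5 h 52 min + 9 h 23 min + 10 h 50 min = 36 h 41 min.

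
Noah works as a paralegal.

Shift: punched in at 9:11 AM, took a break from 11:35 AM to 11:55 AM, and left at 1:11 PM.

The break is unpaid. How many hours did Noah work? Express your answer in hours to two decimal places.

3.67 hours

Shift: 9:11 AM–1:11 PM = 4 h 0 min; less 20 min break → 3 h 40 min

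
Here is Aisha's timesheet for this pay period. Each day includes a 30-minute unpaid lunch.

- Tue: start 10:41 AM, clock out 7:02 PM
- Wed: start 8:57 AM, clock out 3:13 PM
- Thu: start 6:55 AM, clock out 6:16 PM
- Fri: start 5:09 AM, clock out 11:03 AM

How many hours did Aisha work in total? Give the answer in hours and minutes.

Tue: 10:41 AM–7:02 PM = 8 h 21 min; less 30 min break → 7 h 51 min
Wed: 8:57 AM–3:13 PM = 6 h 16 min; less 30 min break → 5 h 46 min
Thu: 6:55 AM–6:16 PM = 11 h 21 min; less 30 min break → 10 h 51 min
Fri: 5:09 AM–11:03 AM = 5 h 54 min; less 30 min break → 5 h 24 min
Total: 7 h 51 min + 5 h 46 min + 10 h 51 min + 5 h 24 min = 29 h 52 min.

29 h 52 min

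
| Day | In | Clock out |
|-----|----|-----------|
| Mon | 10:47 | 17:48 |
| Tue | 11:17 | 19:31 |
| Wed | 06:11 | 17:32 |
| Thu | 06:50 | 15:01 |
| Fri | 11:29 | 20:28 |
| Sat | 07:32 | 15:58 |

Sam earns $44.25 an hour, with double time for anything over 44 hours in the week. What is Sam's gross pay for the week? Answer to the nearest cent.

Mon: 10:47–17:48 = 7 h 1 min
Tue: 11:17–19:31 = 8 h 14 min
Wed: 06:11–17:32 = 11 h 21 min
Thu: 06:50–15:01 = 8 h 11 min
Fri: 11:29–20:28 = 8 h 59 min
Sat: 07:32–15:58 = 8 h 26 min
Total worked: 52 h 12 min = 3132 min.
Regular 44 h 0 min = 2640 min at $44.25/h; overtime 8 h 12 min = 492 min at $88.50/h.
Pay = (2640 × $44.25 + 492 × $88.50) ÷ 60 = $2672.70.

$2672.70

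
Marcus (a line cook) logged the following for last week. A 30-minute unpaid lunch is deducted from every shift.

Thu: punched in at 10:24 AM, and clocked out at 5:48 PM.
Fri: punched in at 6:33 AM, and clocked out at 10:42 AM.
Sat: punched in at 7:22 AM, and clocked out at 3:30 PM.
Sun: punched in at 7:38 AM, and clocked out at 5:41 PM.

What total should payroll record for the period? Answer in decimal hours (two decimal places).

27.73 hours

Thu: 10:24 AM–5:48 PM = 7 h 24 min; less 30 min break → 6 h 54 min
Fri: 6:33 AM–10:42 AM = 4 h 9 min; less 30 min break → 3 h 39 min
Sat: 7:22 AM–3:30 PM = 8 h 8 min; less 30 min break → 7 h 38 min
Sun: 7:38 AM–5:41 PM = 10 h 3 min; less 30 min break → 9 h 33 min
Total: 6 h 54 min + 3 h 39 min + 7 h 38 min + 9 h 33 min = 27 h 44 min.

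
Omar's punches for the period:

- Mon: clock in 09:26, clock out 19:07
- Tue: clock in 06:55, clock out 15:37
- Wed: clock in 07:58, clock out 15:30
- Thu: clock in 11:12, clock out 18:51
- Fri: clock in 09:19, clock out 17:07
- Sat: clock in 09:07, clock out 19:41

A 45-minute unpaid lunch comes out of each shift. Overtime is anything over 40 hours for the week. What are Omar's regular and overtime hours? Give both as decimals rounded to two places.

Mon: 09:26–19:07 = 9 h 41 min; less 45 min break → 8 h 56 min
Tue: 06:55–15:37 = 8 h 42 min; less 45 min break → 7 h 57 min
Wed: 07:58–15:30 = 7 h 32 min; less 45 min break → 6 h 47 min
Thu: 11:12–18:51 = 7 h 39 min; less 45 min break → 6 h 54 min
Fri: 09:19–17:07 = 7 h 48 min; less 45 min break → 7 h 3 min
Sat: 09:07–19:41 = 10 h 34 min; less 45 min break → 9 h 49 min
Total worked: 47 h 26 min = 47.43 h.
Threshold 40 h → overtime 7 h 26 min, regular 40 h 0 min.

Regular 40.00 hours, overtime 7.43 hours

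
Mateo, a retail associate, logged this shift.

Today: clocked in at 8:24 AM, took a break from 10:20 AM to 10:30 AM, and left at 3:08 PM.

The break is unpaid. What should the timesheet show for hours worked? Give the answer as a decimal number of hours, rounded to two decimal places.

Today: 8:24 AM–3:08 PM = 6 h 44 min; less 10 min break → 6 h 34 min

6.57 hours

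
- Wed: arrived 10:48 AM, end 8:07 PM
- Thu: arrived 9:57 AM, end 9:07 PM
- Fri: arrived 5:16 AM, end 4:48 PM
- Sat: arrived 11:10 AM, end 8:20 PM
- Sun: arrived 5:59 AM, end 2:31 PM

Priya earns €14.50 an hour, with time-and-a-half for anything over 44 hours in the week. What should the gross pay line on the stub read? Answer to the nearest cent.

€762.34

Wed: 10:48 AM–8:07 PM = 9 h 19 min
Thu: 9:57 AM–9:07 PM = 11 h 10 min
Fri: 5:16 AM–4:48 PM = 11 h 32 min
Sat: 11:10 AM–8:20 PM = 9 h 10 min
Sun: 5:59 AM–2:31 PM = 8 h 32 min
Total worked: 49 h 43 min = 2983 min.
Regular 44 h 0 min = 2640 min at €14.50/h; overtime 5 h 43 min = 343 min at €21.75/h.
Pay = (2640 × €14.50 + 343 × €21.75) ÷ 60 = €762.34.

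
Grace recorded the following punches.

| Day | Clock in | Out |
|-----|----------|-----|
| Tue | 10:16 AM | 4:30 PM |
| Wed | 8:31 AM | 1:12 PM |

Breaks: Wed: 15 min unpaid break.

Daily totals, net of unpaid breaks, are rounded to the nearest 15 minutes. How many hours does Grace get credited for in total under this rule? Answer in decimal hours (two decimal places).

Tue: 10:16 AM–4:30 PM = 6 h 14 min → rounds to 6 h 15 min
Wed: 8:31 AM–1:12 PM = 4 h 41 min − 15 min = 4 h 26 min → rounds to 4 h 30 min
Total credited: 10 h 45 min.

10.75 hours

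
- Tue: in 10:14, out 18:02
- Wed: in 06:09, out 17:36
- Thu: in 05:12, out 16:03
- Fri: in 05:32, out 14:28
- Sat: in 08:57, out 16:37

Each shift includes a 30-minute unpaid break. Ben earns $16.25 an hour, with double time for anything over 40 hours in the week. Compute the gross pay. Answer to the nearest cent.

Tue: 10:14–18:02 = 7 h 48 min; less 30 min break → 7 h 18 min
Wed: 06:09–17:36 = 11 h 27 min; less 30 min break → 10 h 57 min
Thu: 05:12–16:03 = 10 h 51 min; less 30 min break → 10 h 21 min
Fri: 05:32–14:28 = 8 h 56 min; less 30 min break → 8 h 26 min
Sat: 08:57–16:37 = 7 h 40 min; less 30 min break → 7 h 10 min
Total worked: 44 h 12 min = 2652 min.
Regular 40 h 0 min = 2400 min at $16.25/h; overtime 4 h 12 min = 252 min at $32.50/h.
Pay = (2400 × $16.25 + 252 × $32.50) ÷ 60 = $786.50.

$786.50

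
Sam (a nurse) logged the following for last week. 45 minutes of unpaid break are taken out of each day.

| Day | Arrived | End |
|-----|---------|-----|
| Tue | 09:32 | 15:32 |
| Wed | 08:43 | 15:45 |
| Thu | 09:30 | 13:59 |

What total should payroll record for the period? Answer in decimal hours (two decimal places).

15.27 hours

Tue: 09:32–15:32 = 6 h 0 min; less 45 min break → 5 h 15 min
Wed: 08:43–15:45 = 7 h 2 min; less 45 min break → 6 h 17 min
Thu: 09:30–13:59 = 4 h 29 min; less 45 min break → 3 h 44 min
Total: 5 h 15 min + 6 h 17 min + 3 h 44 min = 15 h 16 min.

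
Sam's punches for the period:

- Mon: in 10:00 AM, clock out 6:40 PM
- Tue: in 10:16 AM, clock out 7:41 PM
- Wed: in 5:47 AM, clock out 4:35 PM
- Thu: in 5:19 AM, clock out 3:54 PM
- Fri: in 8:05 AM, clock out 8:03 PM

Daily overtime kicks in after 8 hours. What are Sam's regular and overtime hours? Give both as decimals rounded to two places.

Mon: 10:00 AM–6:40 PM = 8 h 40 min
Tue: 10:16 AM–7:41 PM = 9 h 25 min
Wed: 5:47 AM–4:35 PM = 10 h 48 min
Thu: 5:19 AM–3:54 PM = 10 h 35 min
Fri: 8:05 AM–8:03 PM = 11 h 58 min
Mon reg 8 h 0 min / OT 0 h 40 min; Tue reg 8 h 0 min / OT 1 h 25 min; Wed reg 8 h 0 min / OT 2 h 48 min; Thu reg 8 h 0 min / OT 2 h 35 min; Fri reg 8 h 0 min / OT 3 h 58 min.
Totals: regular 40 h 0 min, overtime 11 h 26 min.

Regular 40.00 hours, overtime 11.43 hours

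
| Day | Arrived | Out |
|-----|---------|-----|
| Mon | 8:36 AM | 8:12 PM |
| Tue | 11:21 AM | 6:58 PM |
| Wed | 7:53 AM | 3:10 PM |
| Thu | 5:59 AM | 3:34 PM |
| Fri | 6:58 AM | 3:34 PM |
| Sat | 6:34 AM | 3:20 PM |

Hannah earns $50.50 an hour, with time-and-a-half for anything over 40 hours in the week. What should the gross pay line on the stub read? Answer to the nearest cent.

$3038.84

Mon: 8:36 AM–8:12 PM = 11 h 36 min
Tue: 11:21 AM–6:58 PM = 7 h 37 min
Wed: 7:53 AM–3:10 PM = 7 h 17 min
Thu: 5:59 AM–3:34 PM = 9 h 35 min
Fri: 6:58 AM–3:34 PM = 8 h 36 min
Sat: 6:34 AM–3:20 PM = 8 h 46 min
Total worked: 53 h 27 min = 3207 min.
Regular 40 h 0 min = 2400 min at $50.50/h; overtime 13 h 27 min = 807 min at $75.75/h.
Pay = (2400 × $50.50 + 807 × $75.75) ÷ 60 = $3038.84.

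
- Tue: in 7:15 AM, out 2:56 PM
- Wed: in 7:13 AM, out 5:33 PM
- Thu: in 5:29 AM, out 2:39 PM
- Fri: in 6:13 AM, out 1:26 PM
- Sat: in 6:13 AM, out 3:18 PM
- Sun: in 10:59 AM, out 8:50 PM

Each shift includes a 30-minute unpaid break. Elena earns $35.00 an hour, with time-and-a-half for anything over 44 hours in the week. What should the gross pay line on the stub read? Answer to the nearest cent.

Tue: 7:15 AM–2:56 PM = 7 h 41 min; less 30 min break → 7 h 11 min
Wed: 7:13 AM–5:33 PM = 10 h 20 min; less 30 min break → 9 h 50 min
Thu: 5:29 AM–2:39 PM = 9 h 10 min; less 30 min break → 8 h 40 min
Fri: 6:13 AM–1:26 PM = 7 h 13 min; less 30 min break → 6 h 43 min
Sat: 6:13 AM–3:18 PM = 9 h 5 min; less 30 min break → 8 h 35 min
Sun: 10:59 AM–8:50 PM = 9 h 51 min; less 30 min break → 9 h 21 min
Total worked: 50 h 20 min = 3020 min.
Regular 44 h 0 min = 2640 min at $35.00/h; overtime 6 h 20 min = 380 min at $52.50/h.
Pay = (2640 × $35.00 + 380 × $52.50) ÷ 60 = $1872.50.

$1872.50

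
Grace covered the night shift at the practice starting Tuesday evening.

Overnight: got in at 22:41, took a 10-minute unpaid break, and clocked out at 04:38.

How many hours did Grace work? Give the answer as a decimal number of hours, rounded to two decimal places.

Overnight: 22:41 → midnight = 1 h 19 min; midnight → 04:38 = 4 h 38 min; span 5 h 57 min; less 10 min break → 5 h 47 min

5.78 hours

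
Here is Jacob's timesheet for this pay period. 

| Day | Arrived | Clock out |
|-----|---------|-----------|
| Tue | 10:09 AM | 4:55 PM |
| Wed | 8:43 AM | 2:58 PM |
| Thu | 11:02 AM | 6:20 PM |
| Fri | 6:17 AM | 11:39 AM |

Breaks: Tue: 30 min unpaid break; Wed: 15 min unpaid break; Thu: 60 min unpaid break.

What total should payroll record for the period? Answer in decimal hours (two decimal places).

Tue: 10:09 AM–4:55 PM = 6 h 46 min; less 30 min break → 6 h 16 min
Wed: 8:43 AM–2:58 PM = 6 h 15 min; less 15 min break → 6 h 0 min
Thu: 11:02 AM–6:20 PM = 7 h 18 min; less 60 min break → 6 h 18 min
Fri: 6:17 AM–11:39 AM = 5 h 22 min
Total: 6 h 16 min + 6 h 0 min + 6 h 18 min + 5 h 22 min = 23 h 56 min.

23.93 hours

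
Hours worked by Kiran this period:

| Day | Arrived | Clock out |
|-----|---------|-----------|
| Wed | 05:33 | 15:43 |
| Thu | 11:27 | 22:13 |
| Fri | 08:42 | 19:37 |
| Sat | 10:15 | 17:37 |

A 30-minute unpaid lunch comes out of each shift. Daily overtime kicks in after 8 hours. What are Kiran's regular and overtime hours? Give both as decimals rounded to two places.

Regular 30.87 hours, overtime 6.35 hours

Wed: 05:33–15:43 = 10 h 10 min; less 30 min break → 9 h 40 min
Thu: 11:27–22:13 = 10 h 46 min; less 30 min break → 10 h 16 min
Fri: 08:42–19:37 = 10 h 55 min; less 30 min break → 10 h 25 min
Sat: 10:15–17:37 = 7 h 22 min; less 30 min break → 6 h 52 min
Wed reg 8 h 0 min / OT 1 h 40 min; Thu reg 8 h 0 min / OT 2 h 16 min; Fri reg 8 h 0 min / OT 2 h 25 min; Sat reg 6 h 52 min / OT 0 h 0 min.
Totals: regular 30 h 52 min, overtime 6 h 21 min.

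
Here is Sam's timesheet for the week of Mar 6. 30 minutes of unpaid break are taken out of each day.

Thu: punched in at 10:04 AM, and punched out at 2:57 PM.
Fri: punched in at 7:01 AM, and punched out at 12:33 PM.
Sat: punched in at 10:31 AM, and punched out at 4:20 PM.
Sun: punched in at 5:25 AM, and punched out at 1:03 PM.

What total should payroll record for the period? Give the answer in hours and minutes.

Thu: 10:04 AM–2:57 PM = 4 h 53 min; less 30 min break → 4 h 23 min
Fri: 7:01 AM–12:33 PM = 5 h 32 min; less 30 min break → 5 h 2 min
Sat: 10:31 AM–4:20 PM = 5 h 49 min; less 30 min break → 5 h 19 min
Sun: 5:25 AM–1:03 PM = 7 h 38 min; less 30 min break → 7 h 8 min
Total: 4 h 23 min + 5 h 2 min + 5 h 19 min + 7 h 8 min = 21 h 52 min.

21 h 52 min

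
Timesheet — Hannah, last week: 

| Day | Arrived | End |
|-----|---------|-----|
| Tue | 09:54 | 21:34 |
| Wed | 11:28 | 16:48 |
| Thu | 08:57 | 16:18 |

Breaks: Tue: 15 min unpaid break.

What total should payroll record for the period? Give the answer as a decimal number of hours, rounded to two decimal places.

Tue: 09:54–21:34 = 11 h 40 min; less 15 min break → 11 h 25 min
Wed: 11:28–16:48 = 5 h 20 min
Thu: 08:57–16:18 = 7 h 21 min
Total: 11 h 25 min + 5 h 20 min + 7 h 21 min = 24 h 6 min.

24.10 hours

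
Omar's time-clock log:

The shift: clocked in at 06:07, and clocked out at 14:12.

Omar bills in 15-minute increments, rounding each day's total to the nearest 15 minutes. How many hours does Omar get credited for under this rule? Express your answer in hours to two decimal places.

8.00 hours

The shift: 06:07–14:12 = 8 h 5 min → rounds to 8 h 0 min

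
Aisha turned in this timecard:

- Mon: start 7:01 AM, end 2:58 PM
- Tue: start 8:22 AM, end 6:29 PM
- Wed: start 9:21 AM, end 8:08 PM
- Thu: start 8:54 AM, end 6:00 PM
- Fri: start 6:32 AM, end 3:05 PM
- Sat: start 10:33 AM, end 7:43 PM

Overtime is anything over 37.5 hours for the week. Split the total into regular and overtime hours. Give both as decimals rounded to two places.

Regular 37.50 hours, overtime 18.17 hours

Mon: 7:01 AM–2:58 PM = 7 h 57 min
Tue: 8:22 AM–6:29 PM = 10 h 7 min
Wed: 9:21 AM–8:08 PM = 10 h 47 min
Thu: 8:54 AM–6:00 PM = 9 h 6 min
Fri: 6:32 AM–3:05 PM = 8 h 33 min
Sat: 10:33 AM–7:43 PM = 9 h 10 min
Total worked: 55 h 40 min = 55.67 h.
Threshold 37.5 h → overtime 18 h 10 min, regular 37 h 30 min.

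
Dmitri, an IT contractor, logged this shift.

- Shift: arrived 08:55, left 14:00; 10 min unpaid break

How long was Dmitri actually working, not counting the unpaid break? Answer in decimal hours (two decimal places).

Shift: 08:55–14:00 = 5 h 5 min; less 10 min break → 4 h 55 min

4.92 hours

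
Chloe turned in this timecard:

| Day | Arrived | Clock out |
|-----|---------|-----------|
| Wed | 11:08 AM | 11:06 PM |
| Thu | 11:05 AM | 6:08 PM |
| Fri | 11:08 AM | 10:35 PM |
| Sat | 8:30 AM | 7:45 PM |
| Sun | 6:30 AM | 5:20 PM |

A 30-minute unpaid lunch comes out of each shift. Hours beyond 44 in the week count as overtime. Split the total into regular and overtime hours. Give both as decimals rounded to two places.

Wed: 11:08 AM–11:06 PM = 11 h 58 min; less 30 min break → 11 h 28 min
Thu: 11:05 AM–6:08 PM = 7 h 3 min; less 30 min break → 6 h 33 min
Fri: 11:08 AM–10:35 PM = 11 h 27 min; less 30 min break → 10 h 57 min
Sat: 8:30 AM–7:45 PM = 11 h 15 min; less 30 min break → 10 h 45 min
Sun: 6:30 AM–5:20 PM = 10 h 50 min; less 30 min break → 10 h 20 min
Total worked: 50 h 3 min = 50.05 h.
Threshold 44 h → overtime 6 h 3 min, regular 44 h 0 min.

Regular 44.00 hours, overtime 6.05 hours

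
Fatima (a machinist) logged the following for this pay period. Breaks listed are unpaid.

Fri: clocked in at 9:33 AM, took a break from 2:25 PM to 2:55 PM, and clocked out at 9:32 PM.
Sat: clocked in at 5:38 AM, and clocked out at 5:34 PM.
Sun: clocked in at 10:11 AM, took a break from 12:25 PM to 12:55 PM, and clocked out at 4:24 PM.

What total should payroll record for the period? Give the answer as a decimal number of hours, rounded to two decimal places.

29.13 hours

Fri: 9:33 AM–9:32 PM = 11 h 59 min; less 30 min break → 11 h 29 min
Sat: 5:38 AM–5:34 PM = 11 h 56 min
Sun: 10:11 AM–4:24 PM = 6 h 13 min; less 30 min break → 5 h 43 min
Total: 11 h 29 min + 11 h 56 min + 5 h 43 min = 29 h 8 min.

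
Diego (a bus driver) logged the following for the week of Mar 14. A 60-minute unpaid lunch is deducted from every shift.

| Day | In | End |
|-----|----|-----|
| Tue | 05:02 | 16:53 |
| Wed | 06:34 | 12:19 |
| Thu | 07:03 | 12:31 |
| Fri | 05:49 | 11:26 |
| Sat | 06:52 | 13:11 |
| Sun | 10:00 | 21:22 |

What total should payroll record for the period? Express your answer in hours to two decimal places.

Tue: 05:02–16:53 = 11 h 51 min; less 60 min break → 10 h 51 min
Wed: 06:34–12:19 = 5 h 45 min; less 60 min break → 4 h 45 min
Thu: 07:03–12:31 = 5 h 28 min; less 60 min break → 4 h 28 min
Fri: 05:49–11:26 = 5 h 37 min; less 60 min break → 4 h 37 min
Sat: 06:52–13:11 = 6 h 19 min; less 60 min break → 5 h 19 min
Sun: 10:00–21:22 = 11 h 22 min; less 60 min break → 10 h 22 min
Total: 10 h 51 min + 4 h 45 min + 4 h 28 min + 4 h 37 min + 5 h 19 min + 10 h 22 min = 40 h 22 min.

40.37 hours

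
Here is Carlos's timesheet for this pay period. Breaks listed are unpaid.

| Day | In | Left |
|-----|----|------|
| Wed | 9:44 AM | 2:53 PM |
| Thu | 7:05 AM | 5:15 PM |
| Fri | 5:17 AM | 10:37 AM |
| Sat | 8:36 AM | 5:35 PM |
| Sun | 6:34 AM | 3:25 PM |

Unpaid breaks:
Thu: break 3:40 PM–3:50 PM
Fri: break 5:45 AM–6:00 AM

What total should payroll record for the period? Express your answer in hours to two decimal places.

38.07 hours

Wed: 9:44 AM–2:53 PM = 5 h 9 min
Thu: 7:05 AM–5:15 PM = 10 h 10 min; less 10 min break → 10 h 0 min
Fri: 5:17 AM–10:37 AM = 5 h 20 min; less 15 min break → 5 h 5 min
Sat: 8:36 AM–5:35 PM = 8 h 59 min
Sun: 6:34 AM–3:25 PM = 8 h 51 min
Total: 5 h 9 min + 10 h 0 min + 5 h 5 min + 8 h 59 min + 8 h 51 min = 38 h 4 min.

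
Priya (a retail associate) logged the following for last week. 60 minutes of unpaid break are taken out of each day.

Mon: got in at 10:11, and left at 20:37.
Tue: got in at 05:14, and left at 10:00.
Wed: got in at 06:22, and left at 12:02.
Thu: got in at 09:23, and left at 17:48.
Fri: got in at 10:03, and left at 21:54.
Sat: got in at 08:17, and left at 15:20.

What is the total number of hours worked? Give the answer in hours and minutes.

42 h 11 min

Mon: 10:11–20:37 = 10 h 26 min; less 60 min break → 9 h 26 min
Tue: 05:14–10:00 = 4 h 46 min; less 60 min break → 3 h 46 min
Wed: 06:22–12:02 = 5 h 40 min; less 60 min break → 4 h 40 min
Thu: 09:23–17:48 = 8 h 25 min; less 60 min break → 7 h 25 min
Fri: 10:03–21:54 = 11 h 51 min; less 60 min break → 10 h 51 min
Sat: 08:17–15:20 = 7 h 3 min; less 60 min break → 6 h 3 min
Total: 9 h 26 min + 3 h 46 min + 4 h 40 min + 7 h 25 min + 10 h 51 min + 6 h 3 min = 42 h 11 min.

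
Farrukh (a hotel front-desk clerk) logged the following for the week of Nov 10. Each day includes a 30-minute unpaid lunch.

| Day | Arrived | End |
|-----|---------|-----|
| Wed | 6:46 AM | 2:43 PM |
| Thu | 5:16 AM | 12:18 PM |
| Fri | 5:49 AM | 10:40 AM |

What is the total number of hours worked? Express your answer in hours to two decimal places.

Wed: 6:46 AM–2:43 PM = 7 h 57 min; less 30 min break → 7 h 27 min
Thu: 5:16 AM–12:18 PM = 7 h 2 min; less 30 min break → 6 h 32 min
Fri: 5:49 AM–10:40 AM = 4 h 51 min; less 30 min break → 4 h 21 min
Total: 7 h 27 min + 6 h 32 min + 4 h 21 min = 18 h 20 min.

18.33 hours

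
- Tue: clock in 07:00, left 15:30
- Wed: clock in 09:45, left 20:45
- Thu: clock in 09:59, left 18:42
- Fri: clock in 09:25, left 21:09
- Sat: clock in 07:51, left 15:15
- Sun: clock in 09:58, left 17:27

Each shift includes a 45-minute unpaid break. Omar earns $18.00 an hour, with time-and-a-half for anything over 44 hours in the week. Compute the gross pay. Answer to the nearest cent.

$963.00

Tue: 07:00–15:30 = 8 h 30 min; less 45 min break → 7 h 45 min
Wed: 09:45–20:45 = 11 h 0 min; less 45 min break → 10 h 15 min
Thu: 09:59–18:42 = 8 h 43 min; less 45 min break → 7 h 58 min
Fri: 09:25–21:09 = 11 h 44 min; less 45 min break → 10 h 59 min
Sat: 07:51–15:15 = 7 h 24 min; less 45 min break → 6 h 39 min
Sun: 09:58–17:27 = 7 h 29 min; less 45 min break → 6 h 44 min
Total worked: 50 h 20 min = 3020 min.
Regular 44 h 0 min = 2640 min at $18.00/h; overtime 6 h 20 min = 380 min at $27.00/h.
Pay = (2640 × $18.00 + 380 × $27.00) ÷ 60 = $963.00.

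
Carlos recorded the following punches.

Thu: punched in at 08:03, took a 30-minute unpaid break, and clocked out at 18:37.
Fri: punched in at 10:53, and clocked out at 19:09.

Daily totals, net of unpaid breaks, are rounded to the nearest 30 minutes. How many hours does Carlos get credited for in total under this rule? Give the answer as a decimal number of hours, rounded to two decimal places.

Thu: 08:03–18:37 = 10 h 34 min − 30 min = 10 h 4 min → rounds to 10 h 0 min
Fri: 10:53–19:09 = 8 h 16 min → rounds to 8 h 30 min
Total credited: 18 h 30 min.

18.50 hours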